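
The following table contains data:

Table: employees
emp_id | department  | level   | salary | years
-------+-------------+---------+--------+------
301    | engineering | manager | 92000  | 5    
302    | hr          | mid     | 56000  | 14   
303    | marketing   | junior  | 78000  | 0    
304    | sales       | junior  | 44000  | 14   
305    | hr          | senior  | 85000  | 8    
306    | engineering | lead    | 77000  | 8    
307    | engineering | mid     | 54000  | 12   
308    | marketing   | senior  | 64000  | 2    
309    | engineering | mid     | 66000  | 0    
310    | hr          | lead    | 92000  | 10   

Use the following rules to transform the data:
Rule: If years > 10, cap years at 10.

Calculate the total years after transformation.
63

Step 1: 3 records have years > 10
Step 2: These records originally summed to 40
Step 3: After capping: 3 × 10 = 30
Step 4: Unaffected records sum: 33
Step 5: Final sum = 30 + 33 = 63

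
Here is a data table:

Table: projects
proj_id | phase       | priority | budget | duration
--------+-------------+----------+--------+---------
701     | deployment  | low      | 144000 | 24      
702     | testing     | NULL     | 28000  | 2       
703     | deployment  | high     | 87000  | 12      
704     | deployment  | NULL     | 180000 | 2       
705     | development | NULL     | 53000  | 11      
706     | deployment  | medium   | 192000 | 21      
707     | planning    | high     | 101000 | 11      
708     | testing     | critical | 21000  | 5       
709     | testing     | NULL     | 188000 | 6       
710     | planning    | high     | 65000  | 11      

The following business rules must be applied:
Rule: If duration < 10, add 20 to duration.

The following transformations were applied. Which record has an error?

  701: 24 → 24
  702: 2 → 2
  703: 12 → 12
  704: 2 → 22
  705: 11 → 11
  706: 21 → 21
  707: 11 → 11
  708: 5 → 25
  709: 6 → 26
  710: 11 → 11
Record 702 has an error. The correct transformed value should be 22, not 2.

Step 1: Check each record against the rule
Step 2: Record 702 has duration = 2
Step 3: Since 2 < 10, the bonus should have been applied
Step 4: Correct value = 22, but claimed value = 2
Conclusion: Record 702 has the error.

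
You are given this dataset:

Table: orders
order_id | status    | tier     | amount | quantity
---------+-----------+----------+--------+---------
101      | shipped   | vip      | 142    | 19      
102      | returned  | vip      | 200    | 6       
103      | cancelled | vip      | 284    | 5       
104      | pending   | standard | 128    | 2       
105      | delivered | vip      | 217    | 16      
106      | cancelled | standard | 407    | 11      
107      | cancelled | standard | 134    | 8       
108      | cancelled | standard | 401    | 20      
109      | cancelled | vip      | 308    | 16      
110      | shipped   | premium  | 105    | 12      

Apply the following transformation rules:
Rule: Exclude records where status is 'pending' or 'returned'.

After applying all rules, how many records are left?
8

Step 1: Count records to exclude
  - 1 (pending) + 1 (returned) = 2 records
Step 2: Total records: 10
Step 3: Remaining = 10 - 2 = 8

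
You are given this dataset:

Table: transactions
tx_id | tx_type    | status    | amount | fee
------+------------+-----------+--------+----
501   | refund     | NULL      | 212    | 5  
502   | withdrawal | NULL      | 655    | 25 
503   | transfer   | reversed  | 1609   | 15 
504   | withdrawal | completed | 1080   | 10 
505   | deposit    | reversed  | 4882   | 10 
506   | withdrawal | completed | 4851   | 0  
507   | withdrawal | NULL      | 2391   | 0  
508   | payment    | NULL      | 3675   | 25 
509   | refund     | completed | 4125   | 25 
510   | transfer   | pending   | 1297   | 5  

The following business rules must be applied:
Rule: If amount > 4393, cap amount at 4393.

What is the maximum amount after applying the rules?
4393

Step 1: Original maximum amount = 4882
Step 2: Apply cap at 4393
Step 3: 2 records had amount > 4393 and were capped
Step 4: Maximum after transformation = 4393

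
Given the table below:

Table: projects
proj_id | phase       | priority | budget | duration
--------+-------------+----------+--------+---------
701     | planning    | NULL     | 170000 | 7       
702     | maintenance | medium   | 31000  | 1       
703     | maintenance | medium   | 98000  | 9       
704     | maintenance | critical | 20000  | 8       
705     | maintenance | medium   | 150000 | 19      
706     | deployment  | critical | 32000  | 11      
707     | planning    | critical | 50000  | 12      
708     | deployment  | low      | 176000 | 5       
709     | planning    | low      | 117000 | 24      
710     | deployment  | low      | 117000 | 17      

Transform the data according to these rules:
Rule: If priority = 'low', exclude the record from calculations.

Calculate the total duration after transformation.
67

Step 1: Identify records where priority = 'low'
Step 2: The excluded records sum to 46
Step 3: Original total duration = 113
Step 4: Remaining total = 113 - 46 = 67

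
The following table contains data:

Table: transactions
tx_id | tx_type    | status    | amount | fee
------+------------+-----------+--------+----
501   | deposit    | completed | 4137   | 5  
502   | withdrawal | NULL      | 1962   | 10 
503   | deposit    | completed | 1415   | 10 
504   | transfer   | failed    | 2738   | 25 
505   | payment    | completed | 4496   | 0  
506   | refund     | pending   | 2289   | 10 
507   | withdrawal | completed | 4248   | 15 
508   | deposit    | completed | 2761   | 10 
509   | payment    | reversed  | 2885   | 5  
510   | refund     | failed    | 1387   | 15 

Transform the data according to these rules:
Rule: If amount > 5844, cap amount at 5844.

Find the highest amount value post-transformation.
4496

Step 1: Original maximum amount = 4496
Step 2: Check cap of 5844 against maximum
Step 3: No records exceed the cap (max 4496 <= cap 5844), so no capping applies
Step 4: Maximum after transformation = 4496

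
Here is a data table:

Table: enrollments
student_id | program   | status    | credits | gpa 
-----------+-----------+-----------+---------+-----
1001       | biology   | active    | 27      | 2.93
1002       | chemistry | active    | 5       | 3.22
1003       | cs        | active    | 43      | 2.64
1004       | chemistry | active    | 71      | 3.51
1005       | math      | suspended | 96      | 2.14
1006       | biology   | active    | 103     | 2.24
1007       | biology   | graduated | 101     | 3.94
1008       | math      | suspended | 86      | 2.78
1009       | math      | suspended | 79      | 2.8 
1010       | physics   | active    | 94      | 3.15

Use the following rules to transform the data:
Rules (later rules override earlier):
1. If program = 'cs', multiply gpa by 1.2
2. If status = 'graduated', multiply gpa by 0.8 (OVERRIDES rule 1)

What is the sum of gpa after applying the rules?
29.09

Step 1: Rule 2 takes priority for records with status = 'graduated'
  - 1 records: 3.94 × 0.8 = 3.15
Step 2: Rule 1 applies to remaining records with program = 'cs'
  - 1 records: 2.64 × 1.2 = 3.17
Step 3: Other records unchanged: 22.77
Step 4: Final sum = 3.15 + 3.17 + 22.77 = 29.09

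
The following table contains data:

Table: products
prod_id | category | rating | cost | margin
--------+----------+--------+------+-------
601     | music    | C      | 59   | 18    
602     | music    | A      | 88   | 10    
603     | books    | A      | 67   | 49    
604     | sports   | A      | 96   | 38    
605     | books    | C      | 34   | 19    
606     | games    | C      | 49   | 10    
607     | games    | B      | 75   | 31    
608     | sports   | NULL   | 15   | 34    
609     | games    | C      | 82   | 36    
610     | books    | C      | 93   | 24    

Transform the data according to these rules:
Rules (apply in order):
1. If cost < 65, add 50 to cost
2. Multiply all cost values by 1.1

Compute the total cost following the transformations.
943.8

Step 1: Apply Rule 1 - Add 50 to records with cost < 65
  - 4 records affected: 157 + (4 × 50) = 357
  - Unaffected records: 501
  - Sum after Rule 1: 858
Step 2: Apply Rule 2 - Multiply all by 1.1
  - 858 × 1.1 = 943.8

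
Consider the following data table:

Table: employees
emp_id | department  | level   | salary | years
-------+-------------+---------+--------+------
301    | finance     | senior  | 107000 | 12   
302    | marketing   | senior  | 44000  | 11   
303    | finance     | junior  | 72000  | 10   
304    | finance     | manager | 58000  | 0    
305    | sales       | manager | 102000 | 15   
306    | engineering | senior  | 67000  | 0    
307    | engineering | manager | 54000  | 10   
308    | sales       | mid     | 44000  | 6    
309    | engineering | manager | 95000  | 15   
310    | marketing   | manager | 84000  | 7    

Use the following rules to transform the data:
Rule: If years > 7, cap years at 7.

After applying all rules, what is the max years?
7

Step 1: Original maximum years = 15
Step 2: Apply cap at 7
Step 3: 6 records had years > 7 and were capped
Step 4: Maximum after transformation = 7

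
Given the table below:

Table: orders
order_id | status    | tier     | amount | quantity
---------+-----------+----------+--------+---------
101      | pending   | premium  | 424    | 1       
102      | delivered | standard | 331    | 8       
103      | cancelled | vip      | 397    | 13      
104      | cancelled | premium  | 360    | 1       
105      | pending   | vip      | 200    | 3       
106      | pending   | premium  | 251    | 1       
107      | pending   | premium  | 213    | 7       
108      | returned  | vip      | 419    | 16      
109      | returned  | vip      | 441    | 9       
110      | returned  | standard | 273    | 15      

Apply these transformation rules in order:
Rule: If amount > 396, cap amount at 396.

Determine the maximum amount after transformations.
396

Step 1: Original maximum amount = 441
Step 2: Apply cap at 396
Step 3: 4 records had amount > 396 and were capped
Step 4: Maximum after transformation = 396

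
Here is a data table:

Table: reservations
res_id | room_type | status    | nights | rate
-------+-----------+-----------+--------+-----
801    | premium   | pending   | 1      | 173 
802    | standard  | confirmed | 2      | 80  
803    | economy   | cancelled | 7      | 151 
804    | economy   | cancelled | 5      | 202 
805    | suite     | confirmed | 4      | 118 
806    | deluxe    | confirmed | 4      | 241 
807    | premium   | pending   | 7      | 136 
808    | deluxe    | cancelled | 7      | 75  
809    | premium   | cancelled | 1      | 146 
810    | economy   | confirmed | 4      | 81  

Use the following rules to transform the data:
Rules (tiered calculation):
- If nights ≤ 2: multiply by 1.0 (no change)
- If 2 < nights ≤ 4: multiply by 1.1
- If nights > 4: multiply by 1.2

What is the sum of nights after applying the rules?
48.4

Step 1: Tier 1 (nights ≤ 2): 3 records, sum = 4 × 1.0 = 4.0
Step 2: Tier 2 (2 < nights ≤ 4): 3 records, sum = 12 × 1.1 = 13.2
Step 3: Tier 3 (nights > 4): 4 records, sum = 26 × 1.2 = 31.2
Step 4: Final sum = 4.0 + 13.2 + 31.2 = 48.4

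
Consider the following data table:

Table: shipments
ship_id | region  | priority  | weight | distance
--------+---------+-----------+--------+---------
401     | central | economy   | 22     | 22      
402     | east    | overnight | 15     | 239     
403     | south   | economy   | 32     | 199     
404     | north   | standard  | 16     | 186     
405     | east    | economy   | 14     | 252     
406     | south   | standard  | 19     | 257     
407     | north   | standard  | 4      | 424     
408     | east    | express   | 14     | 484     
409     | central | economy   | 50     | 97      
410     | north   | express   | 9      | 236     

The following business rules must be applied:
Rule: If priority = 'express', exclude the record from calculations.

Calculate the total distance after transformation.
1676

Step 1: Identify records where priority = 'express'
Step 2: The excluded records sum to 720
Step 3: Original total distance = 2396
Step 4: Remaining total = 2396 - 720 = 1676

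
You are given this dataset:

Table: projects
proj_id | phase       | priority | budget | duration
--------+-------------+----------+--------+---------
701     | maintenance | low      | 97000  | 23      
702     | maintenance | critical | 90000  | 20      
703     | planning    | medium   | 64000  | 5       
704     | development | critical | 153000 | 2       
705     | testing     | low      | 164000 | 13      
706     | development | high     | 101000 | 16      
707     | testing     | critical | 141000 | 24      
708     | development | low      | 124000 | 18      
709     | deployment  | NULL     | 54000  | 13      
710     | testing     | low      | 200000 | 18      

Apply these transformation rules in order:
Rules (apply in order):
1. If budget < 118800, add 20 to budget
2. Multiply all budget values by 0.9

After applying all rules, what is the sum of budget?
1069290.0

Step 1: Apply Rule 1 - Add 20 to records with budget < 118800
  - 5 records affected: 406000 + (5 × 20) = 406100
  - Unaffected records: 782000
  - Sum after Rule 1: 1188100
Step 2: Apply Rule 2 - Multiply all by 0.9
  - 1188100 × 0.9 = 1069290.0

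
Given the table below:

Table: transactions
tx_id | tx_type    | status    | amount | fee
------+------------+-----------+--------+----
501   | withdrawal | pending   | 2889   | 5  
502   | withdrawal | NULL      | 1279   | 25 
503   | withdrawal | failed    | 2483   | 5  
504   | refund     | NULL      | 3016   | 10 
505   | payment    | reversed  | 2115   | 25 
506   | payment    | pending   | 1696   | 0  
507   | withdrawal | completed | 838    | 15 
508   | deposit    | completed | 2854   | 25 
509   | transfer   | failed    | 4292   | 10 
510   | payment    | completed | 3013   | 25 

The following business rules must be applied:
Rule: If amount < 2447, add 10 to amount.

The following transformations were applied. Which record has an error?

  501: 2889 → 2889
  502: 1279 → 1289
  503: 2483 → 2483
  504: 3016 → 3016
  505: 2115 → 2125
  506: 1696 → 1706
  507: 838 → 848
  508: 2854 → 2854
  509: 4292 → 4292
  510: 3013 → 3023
Record 510 has an error. The correct transformed value should be 3013, not 3023.

Step 1: Check each record against the rule
Step 2: Record 510 has amount = 3013
Step 3: Since 3013 >= 2447, the bonus should not have been applied
Step 4: Correct value = 3013, but claimed value = 3023
Conclusion: Record 510 has the error.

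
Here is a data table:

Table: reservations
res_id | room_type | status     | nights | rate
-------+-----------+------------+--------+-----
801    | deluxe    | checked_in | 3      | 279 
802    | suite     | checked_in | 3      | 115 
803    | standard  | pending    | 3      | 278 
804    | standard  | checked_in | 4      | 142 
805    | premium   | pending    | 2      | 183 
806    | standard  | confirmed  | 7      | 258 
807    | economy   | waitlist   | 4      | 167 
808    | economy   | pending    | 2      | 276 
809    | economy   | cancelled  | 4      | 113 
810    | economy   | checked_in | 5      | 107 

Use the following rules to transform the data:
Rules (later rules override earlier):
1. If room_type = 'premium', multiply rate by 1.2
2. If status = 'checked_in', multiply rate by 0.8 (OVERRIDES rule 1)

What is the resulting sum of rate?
1826.0

Step 1: Rule 2 takes priority for records with status = 'checked_in'
  - 4 records: 643 × 0.8 = 514.4
Step 2: Rule 1 applies to remaining records with room_type = 'premium'
  - 1 records: 183 × 1.2 = 219.6
Step 3: Other records unchanged: 1092
Step 4: Final sum = 514.4 + 219.6 + 1092 = 1826.0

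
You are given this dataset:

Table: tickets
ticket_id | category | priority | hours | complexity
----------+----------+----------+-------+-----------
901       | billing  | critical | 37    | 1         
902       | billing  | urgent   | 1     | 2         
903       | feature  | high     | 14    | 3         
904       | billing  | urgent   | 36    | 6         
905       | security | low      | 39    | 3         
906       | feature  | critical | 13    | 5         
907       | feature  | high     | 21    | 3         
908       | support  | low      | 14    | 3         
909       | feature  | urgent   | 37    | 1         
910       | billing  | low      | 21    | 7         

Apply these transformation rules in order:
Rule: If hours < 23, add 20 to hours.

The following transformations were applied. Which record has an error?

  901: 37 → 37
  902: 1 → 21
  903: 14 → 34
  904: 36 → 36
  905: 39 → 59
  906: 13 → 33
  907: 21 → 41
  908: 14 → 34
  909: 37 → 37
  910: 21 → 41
Record 905 has an error. The correct transformed value should be 39, not 59.

Step 1: Check each record against the rule
Step 2: Record 905 has hours = 39
Step 3: Since 39 >= 23, the bonus should not have been applied
Step 4: Correct value = 39, but claimed value = 59
Conclusion: Record 905 has the error.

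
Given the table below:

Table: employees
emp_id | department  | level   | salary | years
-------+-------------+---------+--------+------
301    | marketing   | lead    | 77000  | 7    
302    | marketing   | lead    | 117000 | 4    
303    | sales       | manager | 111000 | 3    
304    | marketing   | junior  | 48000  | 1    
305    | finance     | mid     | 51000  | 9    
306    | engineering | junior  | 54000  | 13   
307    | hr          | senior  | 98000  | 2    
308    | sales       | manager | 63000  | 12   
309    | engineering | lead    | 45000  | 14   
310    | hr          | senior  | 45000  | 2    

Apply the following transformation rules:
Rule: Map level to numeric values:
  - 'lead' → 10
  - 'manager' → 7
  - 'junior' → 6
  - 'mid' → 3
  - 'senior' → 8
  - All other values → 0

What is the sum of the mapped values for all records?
75

Step 1: Apply mapping to each record
Step 2: Count by status:
  'lead': 3 records × 10 = 30
  'manager': 2 records × 7 = 14
  'junior': 2 records × 6 = 12
  'mid': 1 records × 3 = 3
  'senior': 2 records × 8 = 16
Step 3: Sum all mapped values = 75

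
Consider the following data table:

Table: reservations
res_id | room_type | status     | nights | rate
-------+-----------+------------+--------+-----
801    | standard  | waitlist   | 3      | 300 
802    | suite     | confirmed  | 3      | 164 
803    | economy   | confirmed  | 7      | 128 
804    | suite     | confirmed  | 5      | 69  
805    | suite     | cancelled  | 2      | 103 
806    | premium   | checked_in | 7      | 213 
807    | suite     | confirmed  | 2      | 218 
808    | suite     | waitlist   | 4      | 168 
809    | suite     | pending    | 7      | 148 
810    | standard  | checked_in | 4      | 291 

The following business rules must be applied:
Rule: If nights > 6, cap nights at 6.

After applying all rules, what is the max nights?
6

Step 1: Original maximum nights = 7
Step 2: Apply cap at 6
Step 3: 3 records had nights > 6 and were capped
Step 4: Maximum after transformation = 6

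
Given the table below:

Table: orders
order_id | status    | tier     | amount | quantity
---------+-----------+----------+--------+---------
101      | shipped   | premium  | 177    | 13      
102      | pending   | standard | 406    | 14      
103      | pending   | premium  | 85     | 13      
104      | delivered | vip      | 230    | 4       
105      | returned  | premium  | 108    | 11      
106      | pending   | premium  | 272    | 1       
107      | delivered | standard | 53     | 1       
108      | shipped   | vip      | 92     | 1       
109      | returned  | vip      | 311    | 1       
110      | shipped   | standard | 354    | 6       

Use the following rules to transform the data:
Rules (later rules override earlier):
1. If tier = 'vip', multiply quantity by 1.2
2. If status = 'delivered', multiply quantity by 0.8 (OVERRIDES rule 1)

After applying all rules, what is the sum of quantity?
64.4

Step 1: Rule 2 takes priority for records with status = 'delivered'
  - 2 records: 5 × 0.8 = 4.0
Step 2: Rule 1 applies to remaining records with tier = 'vip'
  - 2 records: 2 × 1.2 = 2.4
Step 3: Other records unchanged: 58
Step 4: Final sum = 4.0 + 2.4 + 58 = 64.4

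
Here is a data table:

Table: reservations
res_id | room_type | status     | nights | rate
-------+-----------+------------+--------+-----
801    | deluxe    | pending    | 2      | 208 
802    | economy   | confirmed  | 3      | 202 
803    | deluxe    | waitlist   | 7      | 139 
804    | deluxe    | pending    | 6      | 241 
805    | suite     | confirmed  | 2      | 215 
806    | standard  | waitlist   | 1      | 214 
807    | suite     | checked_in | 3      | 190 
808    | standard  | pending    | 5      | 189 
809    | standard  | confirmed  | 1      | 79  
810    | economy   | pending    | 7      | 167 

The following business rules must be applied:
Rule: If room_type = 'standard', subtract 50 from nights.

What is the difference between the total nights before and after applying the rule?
150

Step 1: Original sum of nights = 37
Step 2: 3 records have room_type = 'standard'
Step 3: Each affected record changes by -50
Step 4: Total change = 3 × -50 = -150
Step 5: New sum = 37 + -150 = -113
Step 6: Difference = |-113 - 37| = 150
        (Sum decreased by 150)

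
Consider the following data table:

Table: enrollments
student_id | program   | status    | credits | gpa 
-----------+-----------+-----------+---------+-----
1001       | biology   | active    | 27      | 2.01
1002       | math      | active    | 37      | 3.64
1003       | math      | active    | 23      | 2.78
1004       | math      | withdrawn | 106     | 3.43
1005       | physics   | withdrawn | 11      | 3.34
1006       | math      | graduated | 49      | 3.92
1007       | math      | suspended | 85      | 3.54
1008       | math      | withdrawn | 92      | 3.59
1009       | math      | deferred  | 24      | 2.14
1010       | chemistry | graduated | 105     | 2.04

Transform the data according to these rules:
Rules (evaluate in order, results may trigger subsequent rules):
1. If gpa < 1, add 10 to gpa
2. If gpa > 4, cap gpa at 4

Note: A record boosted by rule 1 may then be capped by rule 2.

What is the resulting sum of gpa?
30.43

Step 1: Apply rule 1 to records with gpa < 1
  - 0 records get bonus of 10
  - Of these, 0 records then exceed 4 and get capped
Step 2: Apply rule 2 to records with gpa > 4
  - 0 records (original) are capped
Step 3: Calculate final sum = 30.43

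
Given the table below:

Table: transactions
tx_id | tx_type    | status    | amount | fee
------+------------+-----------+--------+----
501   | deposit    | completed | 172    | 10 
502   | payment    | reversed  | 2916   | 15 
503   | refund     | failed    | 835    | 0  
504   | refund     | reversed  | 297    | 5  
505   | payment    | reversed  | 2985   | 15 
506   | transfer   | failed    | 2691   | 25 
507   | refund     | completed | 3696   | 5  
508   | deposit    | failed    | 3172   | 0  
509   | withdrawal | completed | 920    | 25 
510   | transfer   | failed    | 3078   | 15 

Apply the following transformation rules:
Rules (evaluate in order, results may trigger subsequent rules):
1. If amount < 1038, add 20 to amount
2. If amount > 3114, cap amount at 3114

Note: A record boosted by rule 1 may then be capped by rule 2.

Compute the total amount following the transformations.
20202

Step 1: Apply rule 1 to records with amount < 1038
  - 4 records get bonus of 20
  - Of these, 0 records then exceed 3114 and get capped
Step 2: Apply rule 2 to records with amount > 3114
  - 2 records (original) are capped
Step 3: Calculate final sum = 20202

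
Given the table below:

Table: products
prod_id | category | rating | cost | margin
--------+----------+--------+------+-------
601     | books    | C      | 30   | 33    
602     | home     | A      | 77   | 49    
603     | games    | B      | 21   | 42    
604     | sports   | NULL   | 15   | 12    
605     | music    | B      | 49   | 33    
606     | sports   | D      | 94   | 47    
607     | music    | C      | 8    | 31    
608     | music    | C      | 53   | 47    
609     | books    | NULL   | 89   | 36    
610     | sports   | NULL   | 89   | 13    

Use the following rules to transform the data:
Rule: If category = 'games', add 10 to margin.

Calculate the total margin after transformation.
353

Step 1: Count records where category = 'games': 1
Step 2: Total bonus added: 1 × 10 = 10
Step 3: Original sum of margin: 343
Step 4: Final sum = 343 + 10 = 353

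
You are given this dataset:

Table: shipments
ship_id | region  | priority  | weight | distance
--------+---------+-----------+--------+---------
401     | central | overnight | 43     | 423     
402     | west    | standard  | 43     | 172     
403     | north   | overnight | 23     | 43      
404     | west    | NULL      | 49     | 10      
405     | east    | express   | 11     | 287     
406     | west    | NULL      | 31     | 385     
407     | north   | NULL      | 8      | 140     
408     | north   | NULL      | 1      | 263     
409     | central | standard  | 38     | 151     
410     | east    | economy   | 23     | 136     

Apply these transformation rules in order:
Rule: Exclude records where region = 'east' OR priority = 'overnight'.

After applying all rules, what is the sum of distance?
1121

Step 1: Find records where region = 'east' OR priority = 'overnight'
Step 2: 4 records match, summing to 889
Step 3: Original sum: 2010
Step 4: Remaining sum = 2010 - 889 = 1121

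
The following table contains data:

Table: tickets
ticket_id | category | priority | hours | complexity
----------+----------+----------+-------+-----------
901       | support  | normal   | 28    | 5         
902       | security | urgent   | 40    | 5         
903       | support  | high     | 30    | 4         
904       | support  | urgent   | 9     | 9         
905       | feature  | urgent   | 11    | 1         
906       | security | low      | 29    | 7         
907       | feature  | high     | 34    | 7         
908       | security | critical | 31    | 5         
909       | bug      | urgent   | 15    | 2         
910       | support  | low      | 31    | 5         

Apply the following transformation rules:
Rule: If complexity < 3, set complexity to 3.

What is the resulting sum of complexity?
53

Step 1: 2 records have complexity < 3
Step 2: These records originally summed to 3
Step 3: After setting to minimum: 2 × 3 = 6
Step 4: Unaffected records sum: 47
Step 5: Final sum = 6 + 47 = 53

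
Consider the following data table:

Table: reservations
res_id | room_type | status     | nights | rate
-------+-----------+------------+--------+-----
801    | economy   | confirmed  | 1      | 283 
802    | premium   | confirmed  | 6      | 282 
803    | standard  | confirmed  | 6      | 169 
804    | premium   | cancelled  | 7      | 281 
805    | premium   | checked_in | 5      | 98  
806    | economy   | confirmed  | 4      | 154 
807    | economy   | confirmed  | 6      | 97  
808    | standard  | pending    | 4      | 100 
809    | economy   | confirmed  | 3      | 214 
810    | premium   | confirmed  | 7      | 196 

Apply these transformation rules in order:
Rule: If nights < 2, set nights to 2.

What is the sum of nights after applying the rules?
50

Step 1: 1 records have nights < 2
Step 2: These records originally summed to 1
Step 3: After setting to minimum: 1 × 2 = 2
Step 4: Unaffected records sum: 48
Step 5: Final sum = 2 + 48 = 50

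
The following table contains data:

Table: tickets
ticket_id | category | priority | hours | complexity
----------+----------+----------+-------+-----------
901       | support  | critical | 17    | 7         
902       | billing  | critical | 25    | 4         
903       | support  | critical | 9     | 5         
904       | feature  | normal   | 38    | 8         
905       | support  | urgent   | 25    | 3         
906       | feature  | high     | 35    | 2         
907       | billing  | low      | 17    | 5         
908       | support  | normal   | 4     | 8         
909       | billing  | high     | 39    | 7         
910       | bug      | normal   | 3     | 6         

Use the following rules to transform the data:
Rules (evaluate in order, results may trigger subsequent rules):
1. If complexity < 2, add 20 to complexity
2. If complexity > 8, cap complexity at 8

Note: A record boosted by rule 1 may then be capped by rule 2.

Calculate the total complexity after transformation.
55

Step 1: Apply rule 1 to records with complexity < 2
  - 0 records get bonus of 20
  - Of these, 0 records then exceed 8 and get capped
Step 2: Apply rule 2 to records with complexity > 8
  - 0 records (original) are capped
Step 3: Calculate final sum = 55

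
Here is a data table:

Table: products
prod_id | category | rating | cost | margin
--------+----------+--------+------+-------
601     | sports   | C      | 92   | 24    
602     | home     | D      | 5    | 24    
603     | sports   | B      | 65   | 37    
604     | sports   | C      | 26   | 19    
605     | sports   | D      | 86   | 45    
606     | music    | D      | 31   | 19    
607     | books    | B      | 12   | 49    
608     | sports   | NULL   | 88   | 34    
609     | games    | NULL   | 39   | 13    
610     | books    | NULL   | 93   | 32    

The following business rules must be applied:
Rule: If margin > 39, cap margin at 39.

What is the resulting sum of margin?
280

Step 1: 2 records have margin > 39
Step 2: These records originally summed to 94
Step 3: After capping: 2 × 39 = 78
Step 4: Unaffected records sum: 202
Step 5: Final sum = 78 + 202 = 280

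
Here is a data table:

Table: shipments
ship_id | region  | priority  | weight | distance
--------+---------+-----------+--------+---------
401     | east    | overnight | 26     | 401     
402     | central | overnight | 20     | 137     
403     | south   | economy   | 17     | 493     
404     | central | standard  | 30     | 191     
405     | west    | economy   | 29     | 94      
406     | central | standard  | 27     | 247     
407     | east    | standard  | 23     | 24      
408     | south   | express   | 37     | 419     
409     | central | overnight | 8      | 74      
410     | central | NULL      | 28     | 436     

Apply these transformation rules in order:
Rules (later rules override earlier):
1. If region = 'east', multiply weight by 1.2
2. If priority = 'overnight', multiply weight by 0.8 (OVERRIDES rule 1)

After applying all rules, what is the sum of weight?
238.8

Step 1: Rule 2 takes priority for records with priority = 'overnight'
  - 3 records: 54 × 0.8 = 43.2
Step 2: Rule 1 applies to remaining records with region = 'east'
  - 1 records: 23 × 1.2 = 27.6
Step 3: Other records unchanged: 168
Step 4: Final sum = 43.2 + 27.6 + 168 = 238.8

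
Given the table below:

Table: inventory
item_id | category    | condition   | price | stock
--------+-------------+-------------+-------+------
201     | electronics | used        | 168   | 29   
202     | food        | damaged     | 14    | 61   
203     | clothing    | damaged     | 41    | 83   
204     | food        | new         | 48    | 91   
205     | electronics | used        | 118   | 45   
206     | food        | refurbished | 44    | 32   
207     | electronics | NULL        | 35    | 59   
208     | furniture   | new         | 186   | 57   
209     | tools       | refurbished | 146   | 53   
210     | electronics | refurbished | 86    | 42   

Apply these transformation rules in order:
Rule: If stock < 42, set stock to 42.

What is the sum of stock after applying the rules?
575

Step 1: 2 records have stock < 42
Step 2: These records originally summed to 61
Step 3: After setting to minimum: 2 × 42 = 84
Step 4: Unaffected records sum: 491
Step 5: Final sum = 84 + 491 = 575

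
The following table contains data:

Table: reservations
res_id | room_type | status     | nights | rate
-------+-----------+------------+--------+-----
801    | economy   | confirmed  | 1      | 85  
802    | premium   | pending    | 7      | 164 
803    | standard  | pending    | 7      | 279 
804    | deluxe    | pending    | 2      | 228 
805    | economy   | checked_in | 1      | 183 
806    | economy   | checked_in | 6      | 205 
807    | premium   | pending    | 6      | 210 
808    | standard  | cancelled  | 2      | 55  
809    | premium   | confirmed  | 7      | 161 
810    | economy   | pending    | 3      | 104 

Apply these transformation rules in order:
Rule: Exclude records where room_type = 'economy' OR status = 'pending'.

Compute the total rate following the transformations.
216

Step 1: Find records where room_type = 'economy' OR status = 'pending'
Step 2: 8 records match, summing to 1458
Step 3: Original sum: 1674
Step 4: Remaining sum = 1674 - 1458 = 216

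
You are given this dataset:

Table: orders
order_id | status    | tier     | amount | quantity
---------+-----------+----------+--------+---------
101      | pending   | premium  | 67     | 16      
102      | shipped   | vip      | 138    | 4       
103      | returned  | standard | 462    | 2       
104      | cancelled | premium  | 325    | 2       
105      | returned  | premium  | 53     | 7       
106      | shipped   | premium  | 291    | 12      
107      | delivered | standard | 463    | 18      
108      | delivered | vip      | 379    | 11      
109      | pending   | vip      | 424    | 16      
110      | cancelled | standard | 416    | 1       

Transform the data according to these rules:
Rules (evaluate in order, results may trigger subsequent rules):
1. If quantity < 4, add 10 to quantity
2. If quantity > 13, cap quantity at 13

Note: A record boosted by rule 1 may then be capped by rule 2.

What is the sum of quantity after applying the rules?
108

Step 1: Apply rule 1 to records with quantity < 4
  - 3 records get bonus of 10
  - Of these, 0 records then exceed 13 and get capped
Step 2: Apply rule 2 to records with quantity > 13
  - 3 records (original) are capped
Step 3: Calculate final sum = 108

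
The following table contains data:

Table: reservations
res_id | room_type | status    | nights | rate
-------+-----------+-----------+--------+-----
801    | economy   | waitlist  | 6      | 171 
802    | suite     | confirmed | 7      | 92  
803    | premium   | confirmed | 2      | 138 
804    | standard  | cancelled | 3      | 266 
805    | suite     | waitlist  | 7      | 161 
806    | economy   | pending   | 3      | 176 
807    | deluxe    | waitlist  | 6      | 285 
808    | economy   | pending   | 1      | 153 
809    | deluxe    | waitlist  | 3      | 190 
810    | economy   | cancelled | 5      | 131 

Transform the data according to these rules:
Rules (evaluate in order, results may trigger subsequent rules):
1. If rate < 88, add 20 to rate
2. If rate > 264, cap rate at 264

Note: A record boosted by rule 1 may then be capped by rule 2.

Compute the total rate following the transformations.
1740

Step 1: Apply rule 1 to records with rate < 88
  - 0 records get bonus of 20
  - Of these, 0 records then exceed 264 and get capped
Step 2: Apply rule 2 to records with rate > 264
  - 2 records (original) are capped
Step 3: Calculate final sum = 1740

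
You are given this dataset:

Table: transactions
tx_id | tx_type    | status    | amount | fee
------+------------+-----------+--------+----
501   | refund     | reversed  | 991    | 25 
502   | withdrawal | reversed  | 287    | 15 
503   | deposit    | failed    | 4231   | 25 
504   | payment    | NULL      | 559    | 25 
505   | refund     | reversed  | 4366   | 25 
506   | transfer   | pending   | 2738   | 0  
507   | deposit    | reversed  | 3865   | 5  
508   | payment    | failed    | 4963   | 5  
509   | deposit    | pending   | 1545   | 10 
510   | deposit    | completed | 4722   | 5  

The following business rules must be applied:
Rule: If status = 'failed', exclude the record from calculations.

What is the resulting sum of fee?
110

Step 1: Identify records where status = 'failed'
Step 2: The excluded records sum to 30
Step 3: Original total fee = 140
Step 4: Remaining total = 140 - 30 = 110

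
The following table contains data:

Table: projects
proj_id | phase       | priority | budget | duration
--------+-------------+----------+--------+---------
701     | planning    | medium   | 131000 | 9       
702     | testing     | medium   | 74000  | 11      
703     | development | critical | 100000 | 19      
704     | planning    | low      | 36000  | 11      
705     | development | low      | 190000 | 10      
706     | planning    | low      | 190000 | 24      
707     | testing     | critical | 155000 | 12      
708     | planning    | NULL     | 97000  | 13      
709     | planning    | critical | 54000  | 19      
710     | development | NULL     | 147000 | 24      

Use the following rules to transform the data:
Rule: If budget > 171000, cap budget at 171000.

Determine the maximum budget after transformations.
171000

Step 1: Original maximum budget = 190000
Step 2: Apply cap at 171000
Step 3: 2 records had budget > 171000 and were capped
Step 4: Maximum after transformation = 171000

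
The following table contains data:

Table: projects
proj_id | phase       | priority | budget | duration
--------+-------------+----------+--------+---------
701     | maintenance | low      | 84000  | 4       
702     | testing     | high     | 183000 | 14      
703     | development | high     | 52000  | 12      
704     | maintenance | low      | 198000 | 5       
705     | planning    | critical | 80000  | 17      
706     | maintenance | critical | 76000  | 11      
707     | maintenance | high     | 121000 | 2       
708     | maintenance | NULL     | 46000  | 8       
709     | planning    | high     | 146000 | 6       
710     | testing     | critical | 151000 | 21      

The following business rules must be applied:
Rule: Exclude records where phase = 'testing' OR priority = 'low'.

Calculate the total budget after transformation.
521000

Step 1: Find records where phase = 'testing' OR priority = 'low'
Step 2: 4 records match, summing to 616000
Step 3: Original sum: 1137000
Step 4: Remaining sum = 1137000 - 616000 = 521000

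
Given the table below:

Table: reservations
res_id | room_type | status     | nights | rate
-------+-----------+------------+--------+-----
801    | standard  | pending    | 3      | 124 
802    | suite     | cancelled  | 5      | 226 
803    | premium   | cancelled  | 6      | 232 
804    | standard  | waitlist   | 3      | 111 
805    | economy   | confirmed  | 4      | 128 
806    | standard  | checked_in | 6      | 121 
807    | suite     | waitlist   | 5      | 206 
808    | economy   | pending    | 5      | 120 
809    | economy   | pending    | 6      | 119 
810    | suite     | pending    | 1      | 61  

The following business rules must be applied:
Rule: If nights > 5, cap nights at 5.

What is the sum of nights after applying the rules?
41

Step 1: 3 records have nights > 5
Step 2: These records originally summed to 18
Step 3: After capping: 3 × 5 = 15
Step 4: Unaffected records sum: 26
Step 5: Final sum = 15 + 26 = 41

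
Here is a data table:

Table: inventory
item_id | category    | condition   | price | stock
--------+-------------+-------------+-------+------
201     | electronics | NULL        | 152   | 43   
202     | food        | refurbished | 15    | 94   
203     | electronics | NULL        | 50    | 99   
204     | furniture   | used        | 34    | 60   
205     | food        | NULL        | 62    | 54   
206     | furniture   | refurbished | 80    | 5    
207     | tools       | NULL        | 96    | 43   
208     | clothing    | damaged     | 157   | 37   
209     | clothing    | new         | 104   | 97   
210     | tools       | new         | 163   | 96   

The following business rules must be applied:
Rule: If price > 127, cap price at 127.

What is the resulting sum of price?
822

Step 1: 3 records have price > 127
Step 2: These records originally summed to 472
Step 3: After capping: 3 × 127 = 381
Step 4: Unaffected records sum: 441
Step 5: Final sum = 381 + 441 = 822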